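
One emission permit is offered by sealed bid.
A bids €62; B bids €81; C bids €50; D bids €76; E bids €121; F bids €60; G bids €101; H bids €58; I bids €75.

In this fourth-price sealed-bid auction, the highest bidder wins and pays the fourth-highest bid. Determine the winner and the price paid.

E pays €76

Sorting bids: 121 (E) > 101 (G) > 81 (B) > 76 (D) > 75 (I) > 62 (A) > …
E wins; payment is bid #4 in the ranking = €76.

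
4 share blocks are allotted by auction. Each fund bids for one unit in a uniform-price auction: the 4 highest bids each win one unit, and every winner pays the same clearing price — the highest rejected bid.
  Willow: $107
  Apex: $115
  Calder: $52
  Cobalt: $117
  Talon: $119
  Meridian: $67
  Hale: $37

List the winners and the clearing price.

Talon, Cobalt, Apex, Willow; each pays $67

Bids ranked high→low: 119 (Talon), 117 (Cobalt), 115 (Apex), 107 (Willow), 67 (Meridian), 52 (Calder), …
Top 4: Talon, Cobalt, Apex, Willow.
First losing bid is Meridian's $67, which sets the uniform price.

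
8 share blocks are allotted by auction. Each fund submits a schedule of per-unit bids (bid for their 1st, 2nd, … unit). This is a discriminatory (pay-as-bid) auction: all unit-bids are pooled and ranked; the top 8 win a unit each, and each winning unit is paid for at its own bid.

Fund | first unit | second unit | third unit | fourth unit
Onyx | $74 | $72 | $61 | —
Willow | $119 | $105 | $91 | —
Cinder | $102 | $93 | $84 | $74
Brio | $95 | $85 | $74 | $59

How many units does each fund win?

Brio 2, Cinder 3, Willow 3

All unit-bids, highest first — top 8: 119 (Willow-1), 105 (Willow-2), 102 (Cinder-1), 95 (Brio-1), 93 (Cinder-2), 91 (Willow-3), 85 (Brio-2), 84 (Cinder-3)
Next rejected bid: $74 (not a price — pay-as-bid).
Allocation: Brio 2, Cinder 3, Willow 3.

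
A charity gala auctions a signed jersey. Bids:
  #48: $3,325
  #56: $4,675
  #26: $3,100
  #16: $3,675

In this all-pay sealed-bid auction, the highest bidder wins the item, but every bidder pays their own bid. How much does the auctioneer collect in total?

Total revenue: $14,775

Rule: the highest bidder wins the item, but every bidder pays their own bid.
Bids ranked: 4,675 (#56) > 3,675 (#16) > 3,325 (#48) > 3,100 (#26)
#56 wins with the top bid; all bids are sunk regardless.
Every bidder forfeits their bid regardless of winning.
Revenue = 3,325 + 4,675 + 3,100 + 3,675 = $14,775.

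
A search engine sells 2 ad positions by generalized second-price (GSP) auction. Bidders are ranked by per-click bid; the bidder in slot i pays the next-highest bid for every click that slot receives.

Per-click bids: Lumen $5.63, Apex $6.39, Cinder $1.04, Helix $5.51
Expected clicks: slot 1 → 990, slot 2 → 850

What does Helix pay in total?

Per-click bids in order: $6.39 (Apex) > $5.63 (Lumen) > $5.51 (Helix) > …
Helix ranks below slot 2 → no slot, pays nothing.

Helix pays $0.00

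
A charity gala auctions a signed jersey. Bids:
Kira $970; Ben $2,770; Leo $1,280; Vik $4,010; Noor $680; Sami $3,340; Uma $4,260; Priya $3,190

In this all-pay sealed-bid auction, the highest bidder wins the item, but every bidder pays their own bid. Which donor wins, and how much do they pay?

Rule: the highest bidder wins the item, but every bidder pays their own bid.
Bids in order: 4,260 (Uma) > 4,010 (Vik) > 3,340 (Sami) > 3,190 (Priya) > 2,770 (Ben) > 1,280 (Leo) > …
Uma wins with the top bid; all bids are sunk regardless.

Uma pays $4,260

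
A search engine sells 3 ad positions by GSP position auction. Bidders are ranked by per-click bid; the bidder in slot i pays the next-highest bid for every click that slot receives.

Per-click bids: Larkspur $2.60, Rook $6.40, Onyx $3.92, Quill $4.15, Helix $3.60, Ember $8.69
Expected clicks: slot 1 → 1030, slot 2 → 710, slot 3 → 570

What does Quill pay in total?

Sorting advertisers: $8.69 (Ember) > $6.40 (Rook) > $4.15 (Quill) > $3.92 (Onyx) > …
Quill holds slot 3 → pays next bid $3.92 × 570 clicks = $2234.40.

Quill pays $2234.40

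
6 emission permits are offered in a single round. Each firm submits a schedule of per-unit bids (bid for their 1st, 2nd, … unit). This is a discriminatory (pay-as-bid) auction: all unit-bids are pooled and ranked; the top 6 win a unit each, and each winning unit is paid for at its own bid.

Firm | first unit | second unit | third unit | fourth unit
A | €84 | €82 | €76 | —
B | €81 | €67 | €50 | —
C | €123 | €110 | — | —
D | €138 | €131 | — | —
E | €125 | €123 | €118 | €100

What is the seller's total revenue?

Total revenue: €758

All unit-bids, highest first — top 6: 138 (D-1), 131 (D-2), 125 (E-1), 123 (C-1), 123 (E-2), 118 (E-3)
Next rejected bid: €110 (not a price — pay-as-bid).
Each winning unit pays its own bid.
Revenue = 138 + 131 + 125 + 123 + 123 + 118 = €758.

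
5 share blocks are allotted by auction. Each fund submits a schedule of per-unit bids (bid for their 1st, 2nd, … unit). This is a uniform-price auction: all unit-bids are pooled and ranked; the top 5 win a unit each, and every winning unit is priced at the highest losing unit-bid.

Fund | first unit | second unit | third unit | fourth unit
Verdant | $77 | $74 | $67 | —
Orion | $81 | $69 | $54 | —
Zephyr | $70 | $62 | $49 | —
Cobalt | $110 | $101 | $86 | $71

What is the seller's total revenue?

Total revenue: $370

Pooled unit-bids ranked (top 5): 110 (Cobalt-1), 101 (Cobalt-2), 86 (Cobalt-3), 81 (Orion-1), 77 (Verdant-1)
First bid not allocated: $74.
Allocation: Cobalt 3, Orion 1, Verdant 1. Every unit priced at $74.
Revenue = 5 × 74 = $370.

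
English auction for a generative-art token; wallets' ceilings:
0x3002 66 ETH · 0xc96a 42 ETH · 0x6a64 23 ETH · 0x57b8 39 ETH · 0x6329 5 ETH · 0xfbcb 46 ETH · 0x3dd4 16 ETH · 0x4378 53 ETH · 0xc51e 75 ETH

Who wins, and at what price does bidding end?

0xc51e wins at 66 ETH

Rule: the price rises until one bidder remains; the winner pays the price at which the last rival dropped out.
Limits in order: 75 (0xc51e) > 66 (0x3002) > 53 (0x4378) > 46 (0xfbcb) > 42 (0xc96a) > 39 (0x57b8) > …
0x3002 is the last rival to drop out, at 66 ETH; 0xc51e remains and wins at that price.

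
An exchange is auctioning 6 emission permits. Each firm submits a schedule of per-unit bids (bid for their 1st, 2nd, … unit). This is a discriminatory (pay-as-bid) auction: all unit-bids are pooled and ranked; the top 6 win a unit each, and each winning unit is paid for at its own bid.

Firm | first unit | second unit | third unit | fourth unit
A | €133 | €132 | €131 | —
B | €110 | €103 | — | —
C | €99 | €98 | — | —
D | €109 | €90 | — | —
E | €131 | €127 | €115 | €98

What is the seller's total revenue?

Merging the schedules and taking the best 6: 133 (A-1), 132 (A-2), 131 (A-3), 131 (E-1), 127 (E-2), 115 (E-3)
Next rejected bid: €110 (not a price — pay-as-bid).
Each winning unit pays its own bid.
Revenue = 133 + 132 + 131 + 131 + 127 + 115 = €769.

Total revenue: €769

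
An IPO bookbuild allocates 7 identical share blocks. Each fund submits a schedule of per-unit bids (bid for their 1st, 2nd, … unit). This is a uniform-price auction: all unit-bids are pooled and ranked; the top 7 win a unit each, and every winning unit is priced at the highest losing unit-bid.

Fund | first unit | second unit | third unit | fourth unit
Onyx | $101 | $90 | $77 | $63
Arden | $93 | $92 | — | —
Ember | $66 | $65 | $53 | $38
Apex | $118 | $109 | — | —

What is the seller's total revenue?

Total revenue: $462

All unit-bids, highest first — top 7: 118 (Apex-1), 109 (Apex-2), 101 (Onyx-1), 93 (Arden-1), 92 (Arden-2), 90 (Onyx-2), 77 (Onyx-3)
First bid not allocated: $66.
Allocation: Apex 2, Arden 2, Onyx 3. Every unit priced at $66.
Revenue = 7 × 66 = $462.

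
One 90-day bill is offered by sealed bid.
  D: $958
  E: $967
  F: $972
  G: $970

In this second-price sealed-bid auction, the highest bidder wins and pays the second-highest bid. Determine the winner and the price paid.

F pays $970

Second-price sealed-bid auction: the highest bidder wins and pays the second-highest bid.
Bids ranked: 972 (F) > 970 (G) > 967 (E) > 958 (D)
F is highest; pays the second-highest bid, $970.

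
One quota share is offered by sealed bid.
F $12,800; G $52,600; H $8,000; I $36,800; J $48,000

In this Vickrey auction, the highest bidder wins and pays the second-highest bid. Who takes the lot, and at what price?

Vickrey auction: the highest bidder wins and pays the second-highest bid.
Bids in order: 52,600 (G) > 48,000 (J) > 36,800 (I) > 12,800 (F) > 8,000 (H)
Second-price: G pays J's bid of $48,000.

G pays $48,000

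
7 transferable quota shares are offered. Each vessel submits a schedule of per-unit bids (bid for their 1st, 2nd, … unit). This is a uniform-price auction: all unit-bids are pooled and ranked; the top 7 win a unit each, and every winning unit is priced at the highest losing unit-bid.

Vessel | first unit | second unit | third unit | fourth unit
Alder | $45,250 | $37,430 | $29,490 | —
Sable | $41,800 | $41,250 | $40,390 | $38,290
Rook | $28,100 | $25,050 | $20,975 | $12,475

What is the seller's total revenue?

Total revenue: $196,700

All unit-bids, highest first — top 7: 45,250 (Alder-1), 41,800 (Sable-1), 41,250 (Sable-2), 40,390 (Sable-3), 38,290 (Sable-4), 37,430 (Alder-2), 29,490 (Alder-3)
Highest rejected unit-bid = $28,100.
Allocation: Alder 3, Sable 4. Every unit priced at $28,100.
Revenue = 7 × 28,100 = $196,700.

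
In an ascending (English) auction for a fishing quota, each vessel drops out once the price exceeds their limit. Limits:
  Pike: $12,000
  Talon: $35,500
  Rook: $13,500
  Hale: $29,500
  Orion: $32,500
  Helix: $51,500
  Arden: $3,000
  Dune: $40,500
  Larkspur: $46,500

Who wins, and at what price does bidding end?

Limits in order: 51,500 (Helix) > 46,500 (Larkspur) > 40,500 (Dune) > 35,500 (Talon) > 32,500 (Orion) > 29,500 (Hale) > …
Larkspur is the last rival to drop out, at $46,500; Helix remains and wins at that price.

Helix wins at $46,500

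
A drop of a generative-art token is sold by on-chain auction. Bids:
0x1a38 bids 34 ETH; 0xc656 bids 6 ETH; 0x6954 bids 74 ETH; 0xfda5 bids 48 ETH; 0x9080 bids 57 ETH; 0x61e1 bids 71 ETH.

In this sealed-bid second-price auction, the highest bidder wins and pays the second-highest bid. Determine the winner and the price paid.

Bids in order: 74 (0x6954) > 71 (0x61e1) > 57 (0x9080) > 48 (0xfda5) > 34 (0x1a38) > 6 (0xc656)
Second-price: 0x6954 pays 0x61e1's bid of 71 ETH.

0x6954 pays 71 ETH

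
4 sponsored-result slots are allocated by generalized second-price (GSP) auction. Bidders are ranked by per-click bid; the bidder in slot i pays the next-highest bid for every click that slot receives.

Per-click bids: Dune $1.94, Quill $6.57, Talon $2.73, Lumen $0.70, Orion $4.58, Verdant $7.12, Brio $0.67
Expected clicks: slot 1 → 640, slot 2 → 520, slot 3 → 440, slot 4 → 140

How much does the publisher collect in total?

Ranked by bid: $7.12 (Verdant) > $6.57 (Quill) > $4.58 (Orion) > $2.73 (Talon) > $1.94 (Dune) > …
Slot 1: Verdant pays $6.57 × 640 = $4204.80
Slot 2: Quill pays $4.58 × 520 = $2381.60
Slot 3: Orion pays $2.73 × 440 = $1201.20
Slot 4: Talon pays $1.94 × 140 = $271.60
Total = $8059.20

Total revenue: $8059.20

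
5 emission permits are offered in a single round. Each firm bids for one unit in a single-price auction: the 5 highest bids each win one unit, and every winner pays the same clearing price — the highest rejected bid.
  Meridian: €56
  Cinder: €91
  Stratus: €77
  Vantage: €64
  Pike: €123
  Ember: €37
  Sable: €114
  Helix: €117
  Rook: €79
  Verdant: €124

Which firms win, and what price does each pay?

Verdant, Pike, Helix, Sable, Cinder; each pays €79

Sorting: 124 (Verdant), 123 (Pike), 117 (Helix), 114 (Sable), 91 (Cinder), 79 (Rook), 77 (Stratus), …
Top 5: Verdant, Pike, Helix, Sable, Cinder.
Clearing price = highest rejected bid = €79.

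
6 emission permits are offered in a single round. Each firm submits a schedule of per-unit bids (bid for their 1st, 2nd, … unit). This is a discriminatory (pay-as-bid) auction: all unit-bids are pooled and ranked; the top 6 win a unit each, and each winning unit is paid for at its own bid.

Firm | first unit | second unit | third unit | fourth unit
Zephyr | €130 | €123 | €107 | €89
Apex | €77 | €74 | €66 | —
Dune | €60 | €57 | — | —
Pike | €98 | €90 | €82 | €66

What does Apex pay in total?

Pooled unit-bids ranked (top 6): 130 (Zephyr-1), 123 (Zephyr-2), 107 (Zephyr-3), 98 (Pike-1), 90 (Pike-2), 89 (Zephyr-4)
Next rejected bid: €82 (not a price — pay-as-bid).
Apex wins no units.

Apex pays €0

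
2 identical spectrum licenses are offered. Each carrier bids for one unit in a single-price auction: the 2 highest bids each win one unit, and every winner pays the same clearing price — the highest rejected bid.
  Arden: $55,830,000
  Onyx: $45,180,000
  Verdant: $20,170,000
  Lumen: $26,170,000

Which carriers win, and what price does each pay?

Arden, Onyx; each pays $26,170,000

Sorting: 55,830,000 (Arden), 45,180,000 (Onyx), 26,170,000 (Lumen), 20,170,000 (Verdant)
The 2 highest are Arden, Onyx.
Clearing price = highest rejected bid = $26,170,000.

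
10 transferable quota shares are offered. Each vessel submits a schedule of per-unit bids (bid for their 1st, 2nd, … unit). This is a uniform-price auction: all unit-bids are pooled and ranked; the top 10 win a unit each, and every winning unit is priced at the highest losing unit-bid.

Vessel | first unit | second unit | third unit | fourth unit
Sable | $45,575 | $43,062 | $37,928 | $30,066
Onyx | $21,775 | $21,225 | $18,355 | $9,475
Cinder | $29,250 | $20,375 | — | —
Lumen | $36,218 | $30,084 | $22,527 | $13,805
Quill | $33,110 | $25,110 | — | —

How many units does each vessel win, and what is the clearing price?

Cinder 1, Lumen 3, Quill 2, Sable 4; clearing price $21,775

All unit-bids, highest first — top 10: 45,575 (Sable-1), 43,062 (Sable-2), 37,928 (Sable-3), 36,218 (Lumen-1), 33,110 (Quill-1), 30,084 (Lumen-2), 30,066 (Sable-4), 29,250 (Cinder-1), 25,110 (Quill-2), 22,527 (Lumen-3)
Highest rejected unit-bid = $21,775.
Allocation: Cinder 1, Lumen 3, Quill 2, Sable 4.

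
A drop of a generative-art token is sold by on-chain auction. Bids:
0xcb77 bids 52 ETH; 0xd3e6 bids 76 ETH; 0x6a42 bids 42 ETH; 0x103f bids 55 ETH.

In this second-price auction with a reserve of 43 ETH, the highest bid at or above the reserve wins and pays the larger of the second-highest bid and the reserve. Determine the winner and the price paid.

0xd3e6 pays 55 ETH

Sorting bids: 76 (0xd3e6) > 55 (0x103f) > 52 (0xcb77) > 42 (0x6a42)
Highest eligible bid: 0xd3e6 at 76 ETH.
Second-highest bid 55 ETH exceeds the reserve 43 ETH → payment 55 ETH.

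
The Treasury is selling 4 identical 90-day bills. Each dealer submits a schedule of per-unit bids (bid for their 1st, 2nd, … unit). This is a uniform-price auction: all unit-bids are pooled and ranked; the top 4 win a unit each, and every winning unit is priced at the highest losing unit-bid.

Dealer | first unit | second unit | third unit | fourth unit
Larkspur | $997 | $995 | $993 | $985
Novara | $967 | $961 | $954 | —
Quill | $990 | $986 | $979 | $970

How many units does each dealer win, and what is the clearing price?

Pooled unit-bids ranked (top 4): 997 (Larkspur-1), 995 (Larkspur-2), 993 (Larkspur-3), 990 (Quill-1)
The (k+1)-th unit-bid is $986.
Allocation: Larkspur 3, Quill 1.

Larkspur 3, Quill 1; clearing price $986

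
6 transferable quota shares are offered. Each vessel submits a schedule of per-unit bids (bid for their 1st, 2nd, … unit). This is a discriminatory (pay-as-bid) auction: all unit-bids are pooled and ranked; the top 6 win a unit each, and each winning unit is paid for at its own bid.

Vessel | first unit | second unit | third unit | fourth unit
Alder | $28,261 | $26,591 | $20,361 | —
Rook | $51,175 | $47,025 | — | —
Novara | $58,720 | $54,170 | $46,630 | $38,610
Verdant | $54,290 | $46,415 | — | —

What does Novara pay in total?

Novara pays $159,520

All unit-bids, highest first — top 6: 58,720 (Novara-1), 54,290 (Verdant-1), 54,170 (Novara-2), 51,175 (Rook-1), 47,025 (Rook-2), 46,630 (Novara-3)
Next rejected bid: $46,415 (not a price — pay-as-bid).
Novara's winning unit-bids: 58,720 + 54,170 + 46,630 = $159,520.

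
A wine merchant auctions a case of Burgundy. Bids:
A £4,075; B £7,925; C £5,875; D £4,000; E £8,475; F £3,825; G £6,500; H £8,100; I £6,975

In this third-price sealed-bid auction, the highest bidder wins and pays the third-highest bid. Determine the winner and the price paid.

Bids ranked: 8,475 (E) > 8,100 (H) > 7,925 (B) > 6,975 (I) > 6,500 (G) > 5,875 (C) > …
E wins; payment is bid #3 in the ranking = £7,925.

E pays £7,925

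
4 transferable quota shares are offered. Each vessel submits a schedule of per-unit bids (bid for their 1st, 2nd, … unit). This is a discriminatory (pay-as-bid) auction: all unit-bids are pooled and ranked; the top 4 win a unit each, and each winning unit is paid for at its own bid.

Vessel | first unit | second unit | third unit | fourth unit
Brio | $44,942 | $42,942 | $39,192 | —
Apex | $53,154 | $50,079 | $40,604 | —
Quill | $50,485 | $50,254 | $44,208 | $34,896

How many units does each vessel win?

Apex 2, Quill 2

Merging the schedules and taking the best 4: 53,154 (Apex-1), 50,485 (Quill-1), 50,254 (Quill-2), 50,079 (Apex-2)
Next rejected bid: $44,942 (not a price — pay-as-bid).
Allocation: Apex 2, Quill 2.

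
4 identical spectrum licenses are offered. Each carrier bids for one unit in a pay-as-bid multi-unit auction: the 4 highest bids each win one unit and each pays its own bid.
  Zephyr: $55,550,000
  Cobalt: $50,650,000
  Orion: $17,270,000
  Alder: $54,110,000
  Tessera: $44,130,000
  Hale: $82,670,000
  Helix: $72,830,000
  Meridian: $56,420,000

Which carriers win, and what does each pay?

Hale $82,670,000, Helix $72,830,000, Meridian $56,420,000, Zephyr $55,550,000

Ordering the bids: 82,670,000 (Hale), 72,830,000 (Helix), 56,420,000 (Meridian), 55,550,000 (Zephyr), 54,110,000 (Alder), 50,650,000 (Cobalt), …
Top 4: Hale, Helix, Meridian, Zephyr.
Each winner pays its own bid: Hale $82,670,000, Helix $72,830,000, Meridian $56,420,000, Zephyr $55,550,000.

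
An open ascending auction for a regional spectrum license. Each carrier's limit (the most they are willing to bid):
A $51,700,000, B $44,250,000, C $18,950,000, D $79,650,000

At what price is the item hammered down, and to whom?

D wins at $51,700,000

Limits in order: 79,650,000 (D) > 51,700,000 (A) > 44,250,000 (B) > 18,950,000 (C)
Bidding ends when A exits at $51,700,000; D takes it.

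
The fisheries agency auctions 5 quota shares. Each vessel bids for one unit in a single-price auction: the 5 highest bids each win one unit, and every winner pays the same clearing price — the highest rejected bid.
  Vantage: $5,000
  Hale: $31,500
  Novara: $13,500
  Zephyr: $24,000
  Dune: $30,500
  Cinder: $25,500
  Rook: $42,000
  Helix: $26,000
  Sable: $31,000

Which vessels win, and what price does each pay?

Rook, Hale, Sable, Dune, Helix; each pays $25,500

Sorting: 42,000 (Rook), 31,500 (Hale), 31,000 (Sable), 30,500 (Dune), 26,000 (Helix), 25,500 (Cinder), 24,000 (Zephyr), …
Winners (5 units): Rook, Hale, Sable, Dune, Helix.
Clearing price = highest rejected bid = $25,500.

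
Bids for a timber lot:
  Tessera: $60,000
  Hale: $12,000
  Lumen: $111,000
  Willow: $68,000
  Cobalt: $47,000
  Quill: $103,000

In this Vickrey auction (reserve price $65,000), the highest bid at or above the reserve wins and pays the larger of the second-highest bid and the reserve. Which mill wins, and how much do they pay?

Lumen pays $103,000

Bids in order: 111,000 (Lumen) > 103,000 (Quill) > 68,000 (Willow) > 60,000 (Tessera) > 47,000 (Cobalt) > 12,000 (Hale)
Highest eligible bid: Lumen at $111,000.
Second-highest bid $103,000 exceeds the reserve $65,000 → payment $103,000.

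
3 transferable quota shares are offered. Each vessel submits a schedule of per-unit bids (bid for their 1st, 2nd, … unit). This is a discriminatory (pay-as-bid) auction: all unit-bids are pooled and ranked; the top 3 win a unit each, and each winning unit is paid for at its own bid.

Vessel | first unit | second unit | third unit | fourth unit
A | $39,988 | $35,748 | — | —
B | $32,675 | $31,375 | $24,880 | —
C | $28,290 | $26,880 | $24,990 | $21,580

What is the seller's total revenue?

Total revenue: $108,411

All unit-bids, highest first — top 3: 39,988 (A-1), 35,748 (A-2), 32,675 (B-1)
Next rejected bid: $31,375 (not a price — pay-as-bid).
Each winning unit pays its own bid.
Revenue = 39,988 + 35,748 + 32,675 = $108,411.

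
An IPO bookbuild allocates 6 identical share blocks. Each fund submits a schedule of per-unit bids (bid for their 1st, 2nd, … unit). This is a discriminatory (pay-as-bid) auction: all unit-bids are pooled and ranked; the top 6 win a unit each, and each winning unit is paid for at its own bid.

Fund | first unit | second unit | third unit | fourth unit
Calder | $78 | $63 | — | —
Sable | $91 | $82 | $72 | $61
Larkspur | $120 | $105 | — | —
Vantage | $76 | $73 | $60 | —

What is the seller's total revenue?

Total revenue: $552

Pooled unit-bids ranked (top 6): 120 (Larkspur-1), 105 (Larkspur-2), 91 (Sable-1), 82 (Sable-2), 78 (Calder-1), 76 (Vantage-1)
Next rejected bid: $73 (not a price — pay-as-bid).
Each winning unit pays its own bid.
Revenue = 120 + 105 + 91 + 82 + 78 + 76 = $552.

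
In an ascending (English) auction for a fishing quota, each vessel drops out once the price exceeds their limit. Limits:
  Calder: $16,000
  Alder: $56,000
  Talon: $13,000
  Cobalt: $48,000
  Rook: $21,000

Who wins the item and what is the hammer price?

Alder wins at $48,000

Limits in order: 56,000 (Alder) > 48,000 (Cobalt) > 21,000 (Rook) > 16,000 (Calder) > 13,000 (Talon)
Bidding ends when Cobalt exits at $48,000; Alder takes it.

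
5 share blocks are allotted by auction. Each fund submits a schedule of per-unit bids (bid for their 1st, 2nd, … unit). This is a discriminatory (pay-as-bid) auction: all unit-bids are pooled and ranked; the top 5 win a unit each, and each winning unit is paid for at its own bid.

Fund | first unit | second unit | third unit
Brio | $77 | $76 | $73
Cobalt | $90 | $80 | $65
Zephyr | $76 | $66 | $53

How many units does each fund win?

All unit-bids, highest first — top 5: 90 (Cobalt-1), 80 (Cobalt-2), 77 (Brio-1), 76 (Brio-2), 76 (Zephyr-1)
Next rejected bid: $73 (not a price — pay-as-bid).
Allocation: Brio 2, Cobalt 2, Zephyr 1.

Brio 2, Cobalt 2, Zephyr 1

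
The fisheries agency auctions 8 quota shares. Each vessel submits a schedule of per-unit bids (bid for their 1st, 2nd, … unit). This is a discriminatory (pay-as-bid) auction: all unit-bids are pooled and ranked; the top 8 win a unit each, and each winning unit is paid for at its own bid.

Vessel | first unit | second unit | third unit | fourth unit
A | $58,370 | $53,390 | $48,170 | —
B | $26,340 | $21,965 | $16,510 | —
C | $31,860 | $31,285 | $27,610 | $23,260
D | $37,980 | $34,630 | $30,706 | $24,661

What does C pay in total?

C pays $63,145

Merging the schedules and taking the best 8: 58,370 (A-1), 53,390 (A-2), 48,170 (A-3), 37,980 (D-1), 34,630 (D-2), 31,860 (C-1), 31,285 (C-2), 30,706 (D-3)
Next rejected bid: $27,610 (not a price — pay-as-bid).
C's winning unit-bids: 31,860 + 31,285 = $63,145.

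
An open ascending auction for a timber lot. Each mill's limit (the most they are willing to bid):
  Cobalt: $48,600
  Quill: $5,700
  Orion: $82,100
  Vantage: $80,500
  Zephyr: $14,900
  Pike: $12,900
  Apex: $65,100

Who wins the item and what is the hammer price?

Limits in order: 82,100 (Orion) > 80,500 (Vantage) > 65,100 (Apex) > 48,600 (Cobalt) > 14,900 (Zephyr) > 12,900 (Pike) > …
Vantage is the last rival to drop out, at $80,500; Orion remains and wins at that price.

Orion wins at $80,500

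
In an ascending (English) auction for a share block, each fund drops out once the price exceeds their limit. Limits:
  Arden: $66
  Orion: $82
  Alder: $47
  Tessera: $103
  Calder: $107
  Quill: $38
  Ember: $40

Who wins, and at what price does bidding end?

Sorting limits: 107 (Calder) > 103 (Tessera) > 82 (Orion) > 66 (Arden) > 47 (Alder) > 40 (Ember) > …
Tessera is the last rival to drop out, at $103; Calder remains and wins at that price.

Calder wins at $103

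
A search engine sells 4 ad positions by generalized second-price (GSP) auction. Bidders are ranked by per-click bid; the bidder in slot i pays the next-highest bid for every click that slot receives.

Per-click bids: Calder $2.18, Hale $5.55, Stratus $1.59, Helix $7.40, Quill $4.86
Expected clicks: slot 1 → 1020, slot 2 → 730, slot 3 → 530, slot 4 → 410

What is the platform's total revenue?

Per-click bids in order: $7.40 (Helix) > $5.55 (Hale) > $4.86 (Quill) > $2.18 (Calder) > $1.59 (Stratus)
Slot 1: Helix pays $5.55 × 1020 = $5661.00
Slot 2: Hale pays $4.86 × 730 = $3547.80
Slot 3: Quill pays $2.18 × 530 = $1155.40
Slot 4: Calder pays $1.59 × 410 = $651.90
Total = $11016.10

Total revenue: $11016.10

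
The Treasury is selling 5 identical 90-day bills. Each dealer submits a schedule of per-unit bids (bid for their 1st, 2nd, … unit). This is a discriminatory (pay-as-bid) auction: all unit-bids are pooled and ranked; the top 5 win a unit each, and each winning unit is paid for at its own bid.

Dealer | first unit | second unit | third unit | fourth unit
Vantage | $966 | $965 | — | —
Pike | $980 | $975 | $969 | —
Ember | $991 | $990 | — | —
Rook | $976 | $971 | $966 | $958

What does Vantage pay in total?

All unit-bids, highest first — top 5: 991 (Ember-1), 990 (Ember-2), 980 (Pike-1), 976 (Rook-1), 975 (Pike-2)
Next rejected bid: $971 (not a price — pay-as-bid).
Vantage wins no units.

Vantage pays $0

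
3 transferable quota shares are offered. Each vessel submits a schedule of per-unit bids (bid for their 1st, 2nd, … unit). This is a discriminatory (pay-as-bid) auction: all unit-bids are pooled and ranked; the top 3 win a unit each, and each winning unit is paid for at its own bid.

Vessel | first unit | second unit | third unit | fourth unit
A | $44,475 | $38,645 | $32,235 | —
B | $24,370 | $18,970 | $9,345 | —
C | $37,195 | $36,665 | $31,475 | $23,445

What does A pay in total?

Pooled unit-bids ranked (top 3): 44,475 (A-1), 38,645 (A-2), 37,195 (C-1)
Next rejected bid: $36,665 (not a price — pay-as-bid).
A's winning unit-bids: 44,475 + 38,645 = $83,120.

A pays $83,120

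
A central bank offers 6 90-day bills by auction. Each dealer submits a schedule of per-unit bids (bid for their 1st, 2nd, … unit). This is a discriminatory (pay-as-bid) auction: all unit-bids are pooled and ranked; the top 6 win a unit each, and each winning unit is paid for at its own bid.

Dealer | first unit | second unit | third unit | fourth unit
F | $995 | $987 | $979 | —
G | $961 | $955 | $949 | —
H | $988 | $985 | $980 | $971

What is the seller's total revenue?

Merging the schedules and taking the best 6: 995 (F-1), 988 (H-1), 987 (F-2), 985 (H-2), 980 (H-3), 979 (F-3)
Next rejected bid: $971 (not a price — pay-as-bid).
Each winning unit pays its own bid.
Revenue = 995 + 988 + 987 + 985 + 980 + 979 = $5,914.

Total revenue: $5,914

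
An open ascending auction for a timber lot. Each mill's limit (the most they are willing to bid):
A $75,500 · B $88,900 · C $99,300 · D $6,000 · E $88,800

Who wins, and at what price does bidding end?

Limits ranked: 99,300 (C) > 88,900 (B) > 88,800 (E) > 75,500 (A) > 6,000 (D)
Bidding ends when B exits at $88,900; C takes it.

C wins at $88,900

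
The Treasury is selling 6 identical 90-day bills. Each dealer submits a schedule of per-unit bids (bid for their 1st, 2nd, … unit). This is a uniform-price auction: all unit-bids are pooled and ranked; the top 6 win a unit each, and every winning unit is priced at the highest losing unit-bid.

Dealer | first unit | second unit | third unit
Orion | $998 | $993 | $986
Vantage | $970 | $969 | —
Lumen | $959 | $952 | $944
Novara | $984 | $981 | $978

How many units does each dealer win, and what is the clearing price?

Novara 3, Orion 3; clearing price $970

Pooled unit-bids ranked (top 6): 998 (Orion-1), 993 (Orion-2), 986 (Orion-3), 984 (Novara-1), 981 (Novara-2), 978 (Novara-3)
First bid not allocated: $970.
Allocation: Novara 3, Orion 3.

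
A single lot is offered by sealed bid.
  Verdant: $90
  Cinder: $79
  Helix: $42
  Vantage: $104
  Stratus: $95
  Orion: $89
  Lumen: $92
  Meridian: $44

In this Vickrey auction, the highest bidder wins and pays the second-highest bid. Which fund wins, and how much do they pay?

Vantage pays $95

Bids ranked: 104 (Vantage) > 95 (Stratus) > 92 (Lumen) > 90 (Verdant) > 89 (Orion) > 79 (Cinder) > …
Vantage is highest; pays the second-highest bid, $95.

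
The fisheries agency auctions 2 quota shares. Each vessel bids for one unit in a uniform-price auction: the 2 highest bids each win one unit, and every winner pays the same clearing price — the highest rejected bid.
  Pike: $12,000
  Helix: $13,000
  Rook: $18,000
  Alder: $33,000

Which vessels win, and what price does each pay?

Alder, Rook; each pays $13,000

Sorting: 33,000 (Alder), 18,000 (Rook), 13,000 (Helix), 12,000 (Pike)
The 2 highest are Alder, Rook.
First losing bid is Helix's $13,000, which sets the uniform price.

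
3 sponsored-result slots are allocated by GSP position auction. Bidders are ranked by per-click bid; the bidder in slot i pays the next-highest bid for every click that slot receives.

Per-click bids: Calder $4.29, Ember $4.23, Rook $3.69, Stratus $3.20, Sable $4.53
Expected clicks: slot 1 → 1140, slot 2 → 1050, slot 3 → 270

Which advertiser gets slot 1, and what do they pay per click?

Sable; $4.29 per click

Per-click bids in order: $4.53 (Sable) > $4.29 (Calder) > $4.23 (Ember) > $3.69 (Rook) > …
Slot 1 goes to the first-ranked bidder, Sable, who pays the next bid down: $4.29/click.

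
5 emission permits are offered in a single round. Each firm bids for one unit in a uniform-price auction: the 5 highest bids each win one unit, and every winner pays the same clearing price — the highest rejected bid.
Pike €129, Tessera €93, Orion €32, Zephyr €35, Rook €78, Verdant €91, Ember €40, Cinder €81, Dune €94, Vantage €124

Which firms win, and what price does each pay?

Pike, Vantage, Dune, Tessera, Verdant; each pays €81

Bids ranked high→low: 129 (Pike), 124 (Vantage), 94 (Dune), 93 (Tessera), 91 (Verdant), 81 (Cinder), 78 (Rook), …
Top 5: Pike, Vantage, Dune, Tessera, Verdant.
Highest unsuccessful bid: €81 → clearing price.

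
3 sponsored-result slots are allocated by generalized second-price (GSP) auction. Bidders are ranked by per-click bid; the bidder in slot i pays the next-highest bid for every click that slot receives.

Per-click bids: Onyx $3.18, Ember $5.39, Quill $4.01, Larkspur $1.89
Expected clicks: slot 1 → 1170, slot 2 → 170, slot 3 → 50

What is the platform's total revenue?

Ranked by bid: $5.39 (Ember) > $4.01 (Quill) > $3.18 (Onyx) > $1.89 (Larkspur)
Slot 1: Ember pays $4.01 × 1170 = $4691.70
Slot 2: Quill pays $3.18 × 170 = $540.60
Slot 3: Onyx pays $1.89 × 50 = $94.50
Total = $5326.80

Total revenue: $5326.80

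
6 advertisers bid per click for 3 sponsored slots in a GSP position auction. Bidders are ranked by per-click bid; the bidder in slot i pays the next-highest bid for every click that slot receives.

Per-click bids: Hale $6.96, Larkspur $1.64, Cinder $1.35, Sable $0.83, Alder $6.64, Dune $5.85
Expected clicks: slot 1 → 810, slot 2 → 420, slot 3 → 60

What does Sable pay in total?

Sable pays $0.00

Per-click bids in order: $6.96 (Hale) > $6.64 (Alder) > $5.85 (Dune) > $1.64 (Larkspur) > …
Sable ranks below slot 3 → no slot, pays nothing.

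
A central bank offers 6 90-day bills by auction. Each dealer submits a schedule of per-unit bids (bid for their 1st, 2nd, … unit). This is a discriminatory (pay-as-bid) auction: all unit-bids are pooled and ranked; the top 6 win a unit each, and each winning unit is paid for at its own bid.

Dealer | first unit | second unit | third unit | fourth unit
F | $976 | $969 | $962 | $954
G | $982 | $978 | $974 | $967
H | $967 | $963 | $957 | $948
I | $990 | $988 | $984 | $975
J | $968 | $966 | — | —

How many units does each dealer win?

F 1, G 2, I 3

All unit-bids, highest first — top 6: 990 (I-1), 988 (I-2), 984 (I-3), 982 (G-1), 978 (G-2), 976 (F-1)
Next rejected bid: $975 (not a price — pay-as-bid).
Allocation: F 1, G 2, I 3.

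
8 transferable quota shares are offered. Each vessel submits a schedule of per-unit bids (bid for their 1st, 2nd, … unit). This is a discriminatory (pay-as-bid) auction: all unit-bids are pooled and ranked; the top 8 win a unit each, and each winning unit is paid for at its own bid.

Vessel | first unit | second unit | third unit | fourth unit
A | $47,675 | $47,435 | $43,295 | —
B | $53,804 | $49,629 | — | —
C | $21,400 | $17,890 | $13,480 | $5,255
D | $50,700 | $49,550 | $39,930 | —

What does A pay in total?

A pays $138,405

All unit-bids, highest first — top 8: 53,804 (B-1), 50,700 (D-1), 49,629 (B-2), 49,550 (D-2), 47,675 (A-1), 47,435 (A-2), 43,295 (A-3), 39,930 (D-3)
Next rejected bid: $21,400 (not a price — pay-as-bid).
A's winning unit-bids: 47,675 + 47,435 + 43,295 = $138,405.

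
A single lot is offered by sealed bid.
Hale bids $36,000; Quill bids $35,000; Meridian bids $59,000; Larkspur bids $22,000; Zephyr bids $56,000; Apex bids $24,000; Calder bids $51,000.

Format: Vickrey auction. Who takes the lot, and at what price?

Sorting bids: 59,000 (Meridian) > 56,000 (Zephyr) > 51,000 (Calder) > 36,000 (Hale) > 35,000 (Quill) > 24,000 (Apex) > …
Meridian wins with the highest bid; price is set by the runner-up at $56,000.

Meridian pays $56,000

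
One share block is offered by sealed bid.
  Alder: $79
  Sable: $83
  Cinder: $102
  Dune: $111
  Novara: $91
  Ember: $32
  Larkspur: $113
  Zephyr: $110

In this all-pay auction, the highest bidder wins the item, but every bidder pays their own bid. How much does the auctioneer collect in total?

All-pay auction: the highest bidder wins the item, but every bidder pays their own bid.
Bids in order: 113 (Larkspur) > 111 (Dune) > 110 (Zephyr) > 102 (Cinder) > 91 (Novara) > 83 (Sable) > …
Every bidder forfeits their bid regardless of winning.
Revenue = 79 + 83 + 102 + 111 + 91 + 32 + 113 + 110 = $721.

Total revenue: $721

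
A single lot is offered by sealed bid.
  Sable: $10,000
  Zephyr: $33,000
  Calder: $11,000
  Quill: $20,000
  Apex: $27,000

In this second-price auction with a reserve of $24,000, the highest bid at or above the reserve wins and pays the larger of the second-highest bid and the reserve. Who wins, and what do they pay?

Rule: the highest bid at or above the reserve wins and pays the larger of the second-highest bid and the reserve.
Sorting bids: 33,000 (Zephyr) > 27,000 (Apex) > 20,000 (Quill) > 11,000 (Calder) > 10,000 (Sable)
Highest eligible bid: Zephyr at $33,000.
max(second-highest $27,000, reserve $24,000) = $27,000; the reserve does not bind.

Zephyr pays $27,000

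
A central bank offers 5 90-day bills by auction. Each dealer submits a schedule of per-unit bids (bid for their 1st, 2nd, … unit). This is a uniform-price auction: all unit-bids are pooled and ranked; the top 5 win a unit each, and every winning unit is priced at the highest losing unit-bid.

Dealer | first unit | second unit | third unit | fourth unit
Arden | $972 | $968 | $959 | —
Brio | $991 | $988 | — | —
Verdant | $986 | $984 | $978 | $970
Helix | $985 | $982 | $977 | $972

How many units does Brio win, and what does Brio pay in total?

All unit-bids, highest first — top 5: 991 (Brio-1), 988 (Brio-2), 986 (Verdant-1), 985 (Helix-1), 984 (Verdant-2)
The (k+1)-th unit-bid is $982.
Brio wins 2 unit(s) at $982 each.

Brio: 2 units, pays $1,964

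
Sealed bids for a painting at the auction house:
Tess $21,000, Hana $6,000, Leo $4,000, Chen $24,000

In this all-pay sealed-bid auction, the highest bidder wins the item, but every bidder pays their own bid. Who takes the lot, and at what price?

Chen pays $24,000

All-pay sealed-bid auction: the highest bidder wins the item, but every bidder pays their own bid.
Bids ranked: 24,000 (Chen) > 21,000 (Tess) > 6,000 (Hana) > 4,000 (Leo)
Chen wins with the top bid; all bids are sunk regardless.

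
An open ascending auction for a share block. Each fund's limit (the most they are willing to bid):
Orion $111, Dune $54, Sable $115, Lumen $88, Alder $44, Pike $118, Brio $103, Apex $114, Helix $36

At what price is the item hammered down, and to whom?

Limits ranked: 118 (Pike) > 115 (Sable) > 114 (Apex) > 111 (Orion) > 103 (Brio) > 88 (Lumen) > …
Bidding ends when Sable exits at $115; Pike takes it.

Pike wins at $115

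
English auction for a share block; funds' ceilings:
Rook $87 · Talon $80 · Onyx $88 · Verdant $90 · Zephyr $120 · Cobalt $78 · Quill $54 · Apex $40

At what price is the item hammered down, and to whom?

Limits in order: 120 (Zephyr) > 90 (Verdant) > 88 (Onyx) > 87 (Rook) > 80 (Talon) > 78 (Cobalt) > …
Bidding ends when Verdant exits at $90; Zephyr takes it.

Zephyr wins at $90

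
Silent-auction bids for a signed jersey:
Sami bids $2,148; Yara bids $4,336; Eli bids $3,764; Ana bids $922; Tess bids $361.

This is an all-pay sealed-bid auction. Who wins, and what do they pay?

Sorting bids: 4,336 (Yara) > 3,764 (Eli) > 2,148 (Sami) > 922 (Ana) > 361 (Tess)
Yara is highest and takes the item; every bidder forfeits their bid.

Yara pays $4,336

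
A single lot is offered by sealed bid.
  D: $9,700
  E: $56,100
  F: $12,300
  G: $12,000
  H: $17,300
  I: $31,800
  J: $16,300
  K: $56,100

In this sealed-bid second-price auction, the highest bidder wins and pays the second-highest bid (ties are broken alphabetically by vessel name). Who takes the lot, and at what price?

Sorting bids: 56,100 (E) > 56,100 (K) > 31,800 (I) > 17,300 (H) > 16,300 (J) > 12,300 (F) > …
E and K tie at $56,100; tie-break gives it to E.
E is highest; pays the second-highest bid, $56,100.

E pays $56,100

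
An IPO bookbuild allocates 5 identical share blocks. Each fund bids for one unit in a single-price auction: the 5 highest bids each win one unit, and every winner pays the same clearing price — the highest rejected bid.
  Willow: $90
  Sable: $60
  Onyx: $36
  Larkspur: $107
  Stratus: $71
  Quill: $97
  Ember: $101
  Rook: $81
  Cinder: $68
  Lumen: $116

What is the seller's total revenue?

Total revenue: $405

Sorting: 116 (Lumen), 107 (Larkspur), 101 (Ember), 97 (Quill), 90 (Willow), 81 (Rook), 71 (Stratus), …
Winners (5 units): Lumen, Larkspur, Ember, Quill, Willow.
Clearing price = highest rejected bid = $81.
Total revenue = 5 × $81 = $405.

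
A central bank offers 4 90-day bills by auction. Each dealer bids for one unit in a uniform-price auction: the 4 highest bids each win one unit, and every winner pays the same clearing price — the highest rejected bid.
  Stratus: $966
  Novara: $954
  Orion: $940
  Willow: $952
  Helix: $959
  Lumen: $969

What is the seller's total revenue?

Ordering the bids: 969 (Lumen), 966 (Stratus), 959 (Helix), 954 (Novara), 952 (Willow), 940 (Orion)
Winners (4 units): Lumen, Stratus, Helix, Novara.
First losing bid is Willow's $952, which sets the uniform price.
Total revenue = 4 × $952 = $3,808.

Total revenue: $3,808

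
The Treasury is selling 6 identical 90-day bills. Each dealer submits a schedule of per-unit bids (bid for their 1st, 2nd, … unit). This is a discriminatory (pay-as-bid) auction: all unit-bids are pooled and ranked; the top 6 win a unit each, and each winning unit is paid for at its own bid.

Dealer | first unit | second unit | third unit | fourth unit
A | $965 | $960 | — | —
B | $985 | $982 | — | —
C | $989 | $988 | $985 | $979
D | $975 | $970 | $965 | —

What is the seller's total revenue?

All unit-bids, highest first — top 6: 989 (C-1), 988 (C-2), 985 (B-1), 985 (C-3), 982 (B-2), 979 (C-4)
Next rejected bid: $975 (not a price — pay-as-bid).
Each winning unit pays its own bid.
Revenue = 989 + 988 + 985 + 985 + 982 + 979 = $5,908.

Total revenue: $5,908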